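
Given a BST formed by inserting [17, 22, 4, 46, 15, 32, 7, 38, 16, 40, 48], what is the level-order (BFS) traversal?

Tree insertion order: [17, 22, 4, 46, 15, 32, 7, 38, 16, 40, 48]
Tree (level-order array): [17, 4, 22, None, 15, None, 46, 7, 16, 32, 48, None, None, None, None, None, 38, None, None, None, 40]
BFS from the root, enqueuing left then right child of each popped node:
  queue [17] -> pop 17, enqueue [4, 22], visited so far: [17]
  queue [4, 22] -> pop 4, enqueue [15], visited so far: [17, 4]
  queue [22, 15] -> pop 22, enqueue [46], visited so far: [17, 4, 22]
  queue [15, 46] -> pop 15, enqueue [7, 16], visited so far: [17, 4, 22, 15]
  queue [46, 7, 16] -> pop 46, enqueue [32, 48], visited so far: [17, 4, 22, 15, 46]
  queue [7, 16, 32, 48] -> pop 7, enqueue [none], visited so far: [17, 4, 22, 15, 46, 7]
  queue [16, 32, 48] -> pop 16, enqueue [none], visited so far: [17, 4, 22, 15, 46, 7, 16]
  queue [32, 48] -> pop 32, enqueue [38], visited so far: [17, 4, 22, 15, 46, 7, 16, 32]
  queue [48, 38] -> pop 48, enqueue [none], visited so far: [17, 4, 22, 15, 46, 7, 16, 32, 48]
  queue [38] -> pop 38, enqueue [40], visited so far: [17, 4, 22, 15, 46, 7, 16, 32, 48, 38]
  queue [40] -> pop 40, enqueue [none], visited so far: [17, 4, 22, 15, 46, 7, 16, 32, 48, 38, 40]
Result: [17, 4, 22, 15, 46, 7, 16, 32, 48, 38, 40]


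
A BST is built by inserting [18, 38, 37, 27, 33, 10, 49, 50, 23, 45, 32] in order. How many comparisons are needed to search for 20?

Search path for 20: 18 -> 38 -> 37 -> 27 -> 23
Found: False
Comparisons: 5


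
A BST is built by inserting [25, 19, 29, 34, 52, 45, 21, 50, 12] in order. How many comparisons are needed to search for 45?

Search path for 45: 25 -> 29 -> 34 -> 52 -> 45
Found: True
Comparisons: 5


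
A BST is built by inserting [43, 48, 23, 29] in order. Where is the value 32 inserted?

Starting tree (level order): [43, 23, 48, None, 29]
Insertion path: 43 -> 23 -> 29
Result: insert 32 as right child of 29
Final tree (level order): [43, 23, 48, None, 29, None, None, None, 32]


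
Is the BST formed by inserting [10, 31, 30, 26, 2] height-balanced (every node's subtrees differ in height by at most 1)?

Tree (level-order array): [10, 2, 31, None, None, 30, None, 26]
Definition: a tree is height-balanced if, at every node, |h(left) - h(right)| <= 1 (empty subtree has height -1).
Bottom-up per-node check:
  node 2: h_left=-1, h_right=-1, diff=0 [OK], height=0
  node 26: h_left=-1, h_right=-1, diff=0 [OK], height=0
  node 30: h_left=0, h_right=-1, diff=1 [OK], height=1
  node 31: h_left=1, h_right=-1, diff=2 [FAIL (|1--1|=2 > 1)], height=2
  node 10: h_left=0, h_right=2, diff=2 [FAIL (|0-2|=2 > 1)], height=3
Node 31 violates the condition: |1 - -1| = 2 > 1.
Result: Not balanced


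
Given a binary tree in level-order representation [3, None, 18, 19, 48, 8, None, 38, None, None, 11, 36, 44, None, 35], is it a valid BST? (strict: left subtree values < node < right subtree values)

Level-order array: [3, None, 18, 19, 48, 8, None, 38, None, None, 11, 36, 44, None, 35]
Validate using subtree bounds (lo, hi): at each node, require lo < value < hi,
then recurse left with hi=value and right with lo=value.
Preorder trace (stopping at first violation):
  at node 3 with bounds (-inf, +inf): OK
  at node 18 with bounds (3, +inf): OK
  at node 19 with bounds (3, 18): VIOLATION
Node 19 violates its bound: not (3 < 19 < 18).
Result: Not a valid BST


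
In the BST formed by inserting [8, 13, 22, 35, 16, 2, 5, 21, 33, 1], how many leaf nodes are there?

Tree built from: [8, 13, 22, 35, 16, 2, 5, 21, 33, 1]
Tree (level-order array): [8, 2, 13, 1, 5, None, 22, None, None, None, None, 16, 35, None, 21, 33]
Rule: A leaf has 0 children.
Per-node child counts:
  node 8: 2 child(ren)
  node 2: 2 child(ren)
  node 1: 0 child(ren)
  node 5: 0 child(ren)
  node 13: 1 child(ren)
  node 22: 2 child(ren)
  node 16: 1 child(ren)
  node 21: 0 child(ren)
  node 35: 1 child(ren)
  node 33: 0 child(ren)
Matching nodes: [1, 5, 21, 33]
Count of leaf nodes: 4


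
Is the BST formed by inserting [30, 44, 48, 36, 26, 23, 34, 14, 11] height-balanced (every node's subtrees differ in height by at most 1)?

Tree (level-order array): [30, 26, 44, 23, None, 36, 48, 14, None, 34, None, None, None, 11]
Definition: a tree is height-balanced if, at every node, |h(left) - h(right)| <= 1 (empty subtree has height -1).
Bottom-up per-node check:
  node 11: h_left=-1, h_right=-1, diff=0 [OK], height=0
  node 14: h_left=0, h_right=-1, diff=1 [OK], height=1
  node 23: h_left=1, h_right=-1, diff=2 [FAIL (|1--1|=2 > 1)], height=2
  node 26: h_left=2, h_right=-1, diff=3 [FAIL (|2--1|=3 > 1)], height=3
  node 34: h_left=-1, h_right=-1, diff=0 [OK], height=0
  node 36: h_left=0, h_right=-1, diff=1 [OK], height=1
  node 48: h_left=-1, h_right=-1, diff=0 [OK], height=0
  node 44: h_left=1, h_right=0, diff=1 [OK], height=2
  node 30: h_left=3, h_right=2, diff=1 [OK], height=4
Node 23 violates the condition: |1 - -1| = 2 > 1.
Result: Not balanced


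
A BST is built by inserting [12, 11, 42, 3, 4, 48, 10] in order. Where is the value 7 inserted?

Starting tree (level order): [12, 11, 42, 3, None, None, 48, None, 4, None, None, None, 10]
Insertion path: 12 -> 11 -> 3 -> 4 -> 10
Result: insert 7 as left child of 10
Final tree (level order): [12, 11, 42, 3, None, None, 48, None, 4, None, None, None, 10, 7]


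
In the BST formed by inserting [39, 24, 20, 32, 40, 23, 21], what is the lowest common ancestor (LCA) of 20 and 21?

Tree insertion order: [39, 24, 20, 32, 40, 23, 21]
Tree (level-order array): [39, 24, 40, 20, 32, None, None, None, 23, None, None, 21]
In a BST, the LCA of p=20, q=21 is the first node v on the
root-to-leaf path with p <= v <= q (go left if both < v, right if both > v).
Walk from root:
  at 39: both 20 and 21 < 39, go left
  at 24: both 20 and 21 < 24, go left
  at 20: 20 <= 20 <= 21, this is the LCA
LCA = 20


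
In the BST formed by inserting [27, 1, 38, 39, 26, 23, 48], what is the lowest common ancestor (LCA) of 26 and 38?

Tree insertion order: [27, 1, 38, 39, 26, 23, 48]
Tree (level-order array): [27, 1, 38, None, 26, None, 39, 23, None, None, 48]
In a BST, the LCA of p=26, q=38 is the first node v on the
root-to-leaf path with p <= v <= q (go left if both < v, right if both > v).
Walk from root:
  at 27: 26 <= 27 <= 38, this is the LCA
LCA = 27


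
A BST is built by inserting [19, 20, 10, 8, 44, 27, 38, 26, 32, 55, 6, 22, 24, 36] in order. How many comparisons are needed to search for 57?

Search path for 57: 19 -> 20 -> 44 -> 55
Found: False
Comparisons: 4


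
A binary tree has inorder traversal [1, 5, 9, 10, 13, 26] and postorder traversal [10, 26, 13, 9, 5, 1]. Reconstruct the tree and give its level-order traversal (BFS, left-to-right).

Inorder:   [1, 5, 9, 10, 13, 26]
Postorder: [10, 26, 13, 9, 5, 1]
Algorithm: postorder visits root last, so walk postorder right-to-left;
each value is the root of the current inorder slice — split it at that
value, recurse on the right subtree first, then the left.
Recursive splits:
  root=1; inorder splits into left=[], right=[5, 9, 10, 13, 26]
  root=5; inorder splits into left=[], right=[9, 10, 13, 26]
  root=9; inorder splits into left=[], right=[10, 13, 26]
  root=13; inorder splits into left=[10], right=[26]
  root=26; inorder splits into left=[], right=[]
  root=10; inorder splits into left=[], right=[]
Reconstructed level-order: [1, 5, 9, 13, 10, 26]


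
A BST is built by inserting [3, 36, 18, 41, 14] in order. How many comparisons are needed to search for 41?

Search path for 41: 3 -> 36 -> 41
Found: True
Comparisons: 3


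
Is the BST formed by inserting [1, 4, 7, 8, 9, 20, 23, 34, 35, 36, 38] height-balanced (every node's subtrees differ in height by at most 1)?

Tree (level-order array): [1, None, 4, None, 7, None, 8, None, 9, None, 20, None, 23, None, 34, None, 35, None, 36, None, 38]
Definition: a tree is height-balanced if, at every node, |h(left) - h(right)| <= 1 (empty subtree has height -1).
Bottom-up per-node check:
  node 38: h_left=-1, h_right=-1, diff=0 [OK], height=0
  node 36: h_left=-1, h_right=0, diff=1 [OK], height=1
  node 35: h_left=-1, h_right=1, diff=2 [FAIL (|-1-1|=2 > 1)], height=2
  node 34: h_left=-1, h_right=2, diff=3 [FAIL (|-1-2|=3 > 1)], height=3
  node 23: h_left=-1, h_right=3, diff=4 [FAIL (|-1-3|=4 > 1)], height=4
  node 20: h_left=-1, h_right=4, diff=5 [FAIL (|-1-4|=5 > 1)], height=5
  node 9: h_left=-1, h_right=5, diff=6 [FAIL (|-1-5|=6 > 1)], height=6
  node 8: h_left=-1, h_right=6, diff=7 [FAIL (|-1-6|=7 > 1)], height=7
  node 7: h_left=-1, h_right=7, diff=8 [FAIL (|-1-7|=8 > 1)], height=8
  node 4: h_left=-1, h_right=8, diff=9 [FAIL (|-1-8|=9 > 1)], height=9
  node 1: h_left=-1, h_right=9, diff=10 [FAIL (|-1-9|=10 > 1)], height=10
Node 35 violates the condition: |-1 - 1| = 2 > 1.
Result: Not balanced


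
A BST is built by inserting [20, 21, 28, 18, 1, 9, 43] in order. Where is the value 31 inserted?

Starting tree (level order): [20, 18, 21, 1, None, None, 28, None, 9, None, 43]
Insertion path: 20 -> 21 -> 28 -> 43
Result: insert 31 as left child of 43
Final tree (level order): [20, 18, 21, 1, None, None, 28, None, 9, None, 43, None, None, 31]


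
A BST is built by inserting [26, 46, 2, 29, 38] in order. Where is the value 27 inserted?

Starting tree (level order): [26, 2, 46, None, None, 29, None, None, 38]
Insertion path: 26 -> 46 -> 29
Result: insert 27 as left child of 29
Final tree (level order): [26, 2, 46, None, None, 29, None, 27, 38]


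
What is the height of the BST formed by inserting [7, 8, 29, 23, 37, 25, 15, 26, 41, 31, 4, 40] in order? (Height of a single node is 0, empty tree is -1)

Insertion order: [7, 8, 29, 23, 37, 25, 15, 26, 41, 31, 4, 40]
Tree (level-order array): [7, 4, 8, None, None, None, 29, 23, 37, 15, 25, 31, 41, None, None, None, 26, None, None, 40]
Compute height bottom-up (empty subtree = -1):
  height(4) = 1 + max(-1, -1) = 0
  height(15) = 1 + max(-1, -1) = 0
  height(26) = 1 + max(-1, -1) = 0
  height(25) = 1 + max(-1, 0) = 1
  height(23) = 1 + max(0, 1) = 2
  height(31) = 1 + max(-1, -1) = 0
  height(40) = 1 + max(-1, -1) = 0
  height(41) = 1 + max(0, -1) = 1
  height(37) = 1 + max(0, 1) = 2
  height(29) = 1 + max(2, 2) = 3
  height(8) = 1 + max(-1, 3) = 4
  height(7) = 1 + max(0, 4) = 5
Height = 5


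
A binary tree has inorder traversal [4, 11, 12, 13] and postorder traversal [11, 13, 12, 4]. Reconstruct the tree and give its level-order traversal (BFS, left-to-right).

Inorder:   [4, 11, 12, 13]
Postorder: [11, 13, 12, 4]
Algorithm: postorder visits root last, so walk postorder right-to-left;
each value is the root of the current inorder slice — split it at that
value, recurse on the right subtree first, then the left.
Recursive splits:
  root=4; inorder splits into left=[], right=[11, 12, 13]
  root=12; inorder splits into left=[11], right=[13]
  root=13; inorder splits into left=[], right=[]
  root=11; inorder splits into left=[], right=[]
Reconstructed level-order: [4, 12, 11, 13]


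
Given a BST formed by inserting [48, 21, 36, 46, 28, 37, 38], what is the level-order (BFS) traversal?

Tree insertion order: [48, 21, 36, 46, 28, 37, 38]
Tree (level-order array): [48, 21, None, None, 36, 28, 46, None, None, 37, None, None, 38]
BFS from the root, enqueuing left then right child of each popped node:
  queue [48] -> pop 48, enqueue [21], visited so far: [48]
  queue [21] -> pop 21, enqueue [36], visited so far: [48, 21]
  queue [36] -> pop 36, enqueue [28, 46], visited so far: [48, 21, 36]
  queue [28, 46] -> pop 28, enqueue [none], visited so far: [48, 21, 36, 28]
  queue [46] -> pop 46, enqueue [37], visited so far: [48, 21, 36, 28, 46]
  queue [37] -> pop 37, enqueue [38], visited so far: [48, 21, 36, 28, 46, 37]
  queue [38] -> pop 38, enqueue [none], visited so far: [48, 21, 36, 28, 46, 37, 38]
Result: [48, 21, 36, 28, 46, 37, 38]


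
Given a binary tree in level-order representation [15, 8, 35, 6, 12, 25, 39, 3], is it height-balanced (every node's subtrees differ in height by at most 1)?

Tree (level-order array): [15, 8, 35, 6, 12, 25, 39, 3]
Definition: a tree is height-balanced if, at every node, |h(left) - h(right)| <= 1 (empty subtree has height -1).
Bottom-up per-node check:
  node 3: h_left=-1, h_right=-1, diff=0 [OK], height=0
  node 6: h_left=0, h_right=-1, diff=1 [OK], height=1
  node 12: h_left=-1, h_right=-1, diff=0 [OK], height=0
  node 8: h_left=1, h_right=0, diff=1 [OK], height=2
  node 25: h_left=-1, h_right=-1, diff=0 [OK], height=0
  node 39: h_left=-1, h_right=-1, diff=0 [OK], height=0
  node 35: h_left=0, h_right=0, diff=0 [OK], height=1
  node 15: h_left=2, h_right=1, diff=1 [OK], height=3
All nodes satisfy the balance condition.
Result: Balanced


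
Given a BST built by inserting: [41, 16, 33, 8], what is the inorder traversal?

Tree insertion order: [41, 16, 33, 8]
Tree (level-order array): [41, 16, None, 8, 33]
Inorder traversal: [8, 16, 33, 41]


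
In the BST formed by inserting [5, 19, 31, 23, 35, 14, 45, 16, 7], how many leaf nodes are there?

Tree built from: [5, 19, 31, 23, 35, 14, 45, 16, 7]
Tree (level-order array): [5, None, 19, 14, 31, 7, 16, 23, 35, None, None, None, None, None, None, None, 45]
Rule: A leaf has 0 children.
Per-node child counts:
  node 5: 1 child(ren)
  node 19: 2 child(ren)
  node 14: 2 child(ren)
  node 7: 0 child(ren)
  node 16: 0 child(ren)
  node 31: 2 child(ren)
  node 23: 0 child(ren)
  node 35: 1 child(ren)
  node 45: 0 child(ren)
Matching nodes: [7, 16, 23, 45]
Count of leaf nodes: 4


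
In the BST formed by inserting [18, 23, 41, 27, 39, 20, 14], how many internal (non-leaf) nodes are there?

Tree built from: [18, 23, 41, 27, 39, 20, 14]
Tree (level-order array): [18, 14, 23, None, None, 20, 41, None, None, 27, None, None, 39]
Rule: An internal node has at least one child.
Per-node child counts:
  node 18: 2 child(ren)
  node 14: 0 child(ren)
  node 23: 2 child(ren)
  node 20: 0 child(ren)
  node 41: 1 child(ren)
  node 27: 1 child(ren)
  node 39: 0 child(ren)
Matching nodes: [18, 23, 41, 27]
Count of internal (non-leaf) nodes: 4


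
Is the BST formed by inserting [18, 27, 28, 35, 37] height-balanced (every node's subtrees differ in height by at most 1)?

Tree (level-order array): [18, None, 27, None, 28, None, 35, None, 37]
Definition: a tree is height-balanced if, at every node, |h(left) - h(right)| <= 1 (empty subtree has height -1).
Bottom-up per-node check:
  node 37: h_left=-1, h_right=-1, diff=0 [OK], height=0
  node 35: h_left=-1, h_right=0, diff=1 [OK], height=1
  node 28: h_left=-1, h_right=1, diff=2 [FAIL (|-1-1|=2 > 1)], height=2
  node 27: h_left=-1, h_right=2, diff=3 [FAIL (|-1-2|=3 > 1)], height=3
  node 18: h_left=-1, h_right=3, diff=4 [FAIL (|-1-3|=4 > 1)], height=4
Node 28 violates the condition: |-1 - 1| = 2 > 1.
Result: Not balanced


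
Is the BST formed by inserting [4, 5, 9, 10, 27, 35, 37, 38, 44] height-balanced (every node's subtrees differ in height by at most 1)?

Tree (level-order array): [4, None, 5, None, 9, None, 10, None, 27, None, 35, None, 37, None, 38, None, 44]
Definition: a tree is height-balanced if, at every node, |h(left) - h(right)| <= 1 (empty subtree has height -1).
Bottom-up per-node check:
  node 44: h_left=-1, h_right=-1, diff=0 [OK], height=0
  node 38: h_left=-1, h_right=0, diff=1 [OK], height=1
  node 37: h_left=-1, h_right=1, diff=2 [FAIL (|-1-1|=2 > 1)], height=2
  node 35: h_left=-1, h_right=2, diff=3 [FAIL (|-1-2|=3 > 1)], height=3
  node 27: h_left=-1, h_right=3, diff=4 [FAIL (|-1-3|=4 > 1)], height=4
  node 10: h_left=-1, h_right=4, diff=5 [FAIL (|-1-4|=5 > 1)], height=5
  node 9: h_left=-1, h_right=5, diff=6 [FAIL (|-1-5|=6 > 1)], height=6
  node 5: h_left=-1, h_right=6, diff=7 [FAIL (|-1-6|=7 > 1)], height=7
  node 4: h_left=-1, h_right=7, diff=8 [FAIL (|-1-7|=8 > 1)], height=8
Node 37 violates the condition: |-1 - 1| = 2 > 1.
Result: Not balanced


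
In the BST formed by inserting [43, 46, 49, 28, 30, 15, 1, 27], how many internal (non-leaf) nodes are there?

Tree built from: [43, 46, 49, 28, 30, 15, 1, 27]
Tree (level-order array): [43, 28, 46, 15, 30, None, 49, 1, 27]
Rule: An internal node has at least one child.
Per-node child counts:
  node 43: 2 child(ren)
  node 28: 2 child(ren)
  node 15: 2 child(ren)
  node 1: 0 child(ren)
  node 27: 0 child(ren)
  node 30: 0 child(ren)
  node 46: 1 child(ren)
  node 49: 0 child(ren)
Matching nodes: [43, 28, 15, 46]
Count of internal (non-leaf) nodes: 4


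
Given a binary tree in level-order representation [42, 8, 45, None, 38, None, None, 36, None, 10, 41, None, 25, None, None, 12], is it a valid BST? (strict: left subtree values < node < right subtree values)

Level-order array: [42, 8, 45, None, 38, None, None, 36, None, 10, 41, None, 25, None, None, 12]
Validate using subtree bounds (lo, hi): at each node, require lo < value < hi,
then recurse left with hi=value and right with lo=value.
Preorder trace (stopping at first violation):
  at node 42 with bounds (-inf, +inf): OK
  at node 8 with bounds (-inf, 42): OK
  at node 38 with bounds (8, 42): OK
  at node 36 with bounds (8, 38): OK
  at node 10 with bounds (8, 36): OK
  at node 25 with bounds (10, 36): OK
  at node 12 with bounds (10, 25): OK
  at node 41 with bounds (36, 38): VIOLATION
Node 41 violates its bound: not (36 < 41 < 38).
Result: Not a valid BST


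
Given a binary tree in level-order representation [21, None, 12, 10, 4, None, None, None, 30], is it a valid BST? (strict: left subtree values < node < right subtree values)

Level-order array: [21, None, 12, 10, 4, None, None, None, 30]
Validate using subtree bounds (lo, hi): at each node, require lo < value < hi,
then recurse left with hi=value and right with lo=value.
Preorder trace (stopping at first violation):
  at node 21 with bounds (-inf, +inf): OK
  at node 12 with bounds (21, +inf): VIOLATION
Node 12 violates its bound: not (21 < 12 < +inf).
Result: Not a valid BST


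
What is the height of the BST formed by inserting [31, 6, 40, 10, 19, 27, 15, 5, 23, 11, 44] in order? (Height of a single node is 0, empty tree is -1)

Insertion order: [31, 6, 40, 10, 19, 27, 15, 5, 23, 11, 44]
Tree (level-order array): [31, 6, 40, 5, 10, None, 44, None, None, None, 19, None, None, 15, 27, 11, None, 23]
Compute height bottom-up (empty subtree = -1):
  height(5) = 1 + max(-1, -1) = 0
  height(11) = 1 + max(-1, -1) = 0
  height(15) = 1 + max(0, -1) = 1
  height(23) = 1 + max(-1, -1) = 0
  height(27) = 1 + max(0, -1) = 1
  height(19) = 1 + max(1, 1) = 2
  height(10) = 1 + max(-1, 2) = 3
  height(6) = 1 + max(0, 3) = 4
  height(44) = 1 + max(-1, -1) = 0
  height(40) = 1 + max(-1, 0) = 1
  height(31) = 1 + max(4, 1) = 5
Height = 5


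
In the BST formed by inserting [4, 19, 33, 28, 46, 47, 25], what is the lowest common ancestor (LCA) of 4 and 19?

Tree insertion order: [4, 19, 33, 28, 46, 47, 25]
Tree (level-order array): [4, None, 19, None, 33, 28, 46, 25, None, None, 47]
In a BST, the LCA of p=4, q=19 is the first node v on the
root-to-leaf path with p <= v <= q (go left if both < v, right if both > v).
Walk from root:
  at 4: 4 <= 4 <= 19, this is the LCA
LCA = 4


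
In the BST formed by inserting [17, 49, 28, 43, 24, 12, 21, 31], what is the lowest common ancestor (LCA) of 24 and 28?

Tree insertion order: [17, 49, 28, 43, 24, 12, 21, 31]
Tree (level-order array): [17, 12, 49, None, None, 28, None, 24, 43, 21, None, 31]
In a BST, the LCA of p=24, q=28 is the first node v on the
root-to-leaf path with p <= v <= q (go left if both < v, right if both > v).
Walk from root:
  at 17: both 24 and 28 > 17, go right
  at 49: both 24 and 28 < 49, go left
  at 28: 24 <= 28 <= 28, this is the LCA
LCA = 28


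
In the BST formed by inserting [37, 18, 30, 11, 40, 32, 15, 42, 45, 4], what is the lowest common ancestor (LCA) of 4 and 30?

Tree insertion order: [37, 18, 30, 11, 40, 32, 15, 42, 45, 4]
Tree (level-order array): [37, 18, 40, 11, 30, None, 42, 4, 15, None, 32, None, 45]
In a BST, the LCA of p=4, q=30 is the first node v on the
root-to-leaf path with p <= v <= q (go left if both < v, right if both > v).
Walk from root:
  at 37: both 4 and 30 < 37, go left
  at 18: 4 <= 18 <= 30, this is the LCA
LCA = 18


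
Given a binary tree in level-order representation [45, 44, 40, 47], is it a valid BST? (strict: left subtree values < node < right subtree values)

Level-order array: [45, 44, 40, 47]
Validate using subtree bounds (lo, hi): at each node, require lo < value < hi,
then recurse left with hi=value and right with lo=value.
Preorder trace (stopping at first violation):
  at node 45 with bounds (-inf, +inf): OK
  at node 44 with bounds (-inf, 45): OK
  at node 47 with bounds (-inf, 44): VIOLATION
Node 47 violates its bound: not (-inf < 47 < 44).
Result: Not a valid BST


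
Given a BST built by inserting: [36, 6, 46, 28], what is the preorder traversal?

Tree insertion order: [36, 6, 46, 28]
Tree (level-order array): [36, 6, 46, None, 28]
Preorder traversal: [36, 6, 28, 46]


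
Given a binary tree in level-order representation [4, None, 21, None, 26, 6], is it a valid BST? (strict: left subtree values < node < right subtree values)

Level-order array: [4, None, 21, None, 26, 6]
Validate using subtree bounds (lo, hi): at each node, require lo < value < hi,
then recurse left with hi=value and right with lo=value.
Preorder trace (stopping at first violation):
  at node 4 with bounds (-inf, +inf): OK
  at node 21 with bounds (4, +inf): OK
  at node 26 with bounds (21, +inf): OK
  at node 6 with bounds (21, 26): VIOLATION
Node 6 violates its bound: not (21 < 6 < 26).
Result: Not a valid BST


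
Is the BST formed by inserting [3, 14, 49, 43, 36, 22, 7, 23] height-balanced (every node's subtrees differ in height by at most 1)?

Tree (level-order array): [3, None, 14, 7, 49, None, None, 43, None, 36, None, 22, None, None, 23]
Definition: a tree is height-balanced if, at every node, |h(left) - h(right)| <= 1 (empty subtree has height -1).
Bottom-up per-node check:
  node 7: h_left=-1, h_right=-1, diff=0 [OK], height=0
  node 23: h_left=-1, h_right=-1, diff=0 [OK], height=0
  node 22: h_left=-1, h_right=0, diff=1 [OK], height=1
  node 36: h_left=1, h_right=-1, diff=2 [FAIL (|1--1|=2 > 1)], height=2
  node 43: h_left=2, h_right=-1, diff=3 [FAIL (|2--1|=3 > 1)], height=3
  node 49: h_left=3, h_right=-1, diff=4 [FAIL (|3--1|=4 > 1)], height=4
  node 14: h_left=0, h_right=4, diff=4 [FAIL (|0-4|=4 > 1)], height=5
  node 3: h_left=-1, h_right=5, diff=6 [FAIL (|-1-5|=6 > 1)], height=6
Node 36 violates the condition: |1 - -1| = 2 > 1.
Result: Not balanced


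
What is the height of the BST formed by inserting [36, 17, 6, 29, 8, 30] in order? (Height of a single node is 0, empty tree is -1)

Insertion order: [36, 17, 6, 29, 8, 30]
Tree (level-order array): [36, 17, None, 6, 29, None, 8, None, 30]
Compute height bottom-up (empty subtree = -1):
  height(8) = 1 + max(-1, -1) = 0
  height(6) = 1 + max(-1, 0) = 1
  height(30) = 1 + max(-1, -1) = 0
  height(29) = 1 + max(-1, 0) = 1
  height(17) = 1 + max(1, 1) = 2
  height(36) = 1 + max(2, -1) = 3
Height = 3


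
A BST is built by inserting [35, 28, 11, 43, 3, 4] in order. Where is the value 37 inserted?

Starting tree (level order): [35, 28, 43, 11, None, None, None, 3, None, None, 4]
Insertion path: 35 -> 43
Result: insert 37 as left child of 43
Final tree (level order): [35, 28, 43, 11, None, 37, None, 3, None, None, None, None, 4]


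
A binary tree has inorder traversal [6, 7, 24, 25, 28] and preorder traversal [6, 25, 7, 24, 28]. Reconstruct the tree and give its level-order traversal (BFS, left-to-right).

Inorder:  [6, 7, 24, 25, 28]
Preorder: [6, 25, 7, 24, 28]
Algorithm: preorder visits root first, so consume preorder in order;
for each root, split the current inorder slice at that value into
left-subtree inorder and right-subtree inorder, then recurse.
Recursive splits:
  root=6; inorder splits into left=[], right=[7, 24, 25, 28]
  root=25; inorder splits into left=[7, 24], right=[28]
  root=7; inorder splits into left=[], right=[24]
  root=24; inorder splits into left=[], right=[]
  root=28; inorder splits into left=[], right=[]
Reconstructed level-order: [6, 25, 7, 28, 24]


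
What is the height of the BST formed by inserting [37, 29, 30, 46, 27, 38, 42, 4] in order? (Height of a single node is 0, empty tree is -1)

Insertion order: [37, 29, 30, 46, 27, 38, 42, 4]
Tree (level-order array): [37, 29, 46, 27, 30, 38, None, 4, None, None, None, None, 42]
Compute height bottom-up (empty subtree = -1):
  height(4) = 1 + max(-1, -1) = 0
  height(27) = 1 + max(0, -1) = 1
  height(30) = 1 + max(-1, -1) = 0
  height(29) = 1 + max(1, 0) = 2
  height(42) = 1 + max(-1, -1) = 0
  height(38) = 1 + max(-1, 0) = 1
  height(46) = 1 + max(1, -1) = 2
  height(37) = 1 + max(2, 2) = 3
Height = 3


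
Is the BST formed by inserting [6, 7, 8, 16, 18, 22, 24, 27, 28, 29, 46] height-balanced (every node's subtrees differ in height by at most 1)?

Tree (level-order array): [6, None, 7, None, 8, None, 16, None, 18, None, 22, None, 24, None, 27, None, 28, None, 29, None, 46]
Definition: a tree is height-balanced if, at every node, |h(left) - h(right)| <= 1 (empty subtree has height -1).
Bottom-up per-node check:
  node 46: h_left=-1, h_right=-1, diff=0 [OK], height=0
  node 29: h_left=-1, h_right=0, diff=1 [OK], height=1
  node 28: h_left=-1, h_right=1, diff=2 [FAIL (|-1-1|=2 > 1)], height=2
  node 27: h_left=-1, h_right=2, diff=3 [FAIL (|-1-2|=3 > 1)], height=3
  node 24: h_left=-1, h_right=3, diff=4 [FAIL (|-1-3|=4 > 1)], height=4
  node 22: h_left=-1, h_right=4, diff=5 [FAIL (|-1-4|=5 > 1)], height=5
  node 18: h_left=-1, h_right=5, diff=6 [FAIL (|-1-5|=6 > 1)], height=6
  node 16: h_left=-1, h_right=6, diff=7 [FAIL (|-1-6|=7 > 1)], height=7
  node 8: h_left=-1, h_right=7, diff=8 [FAIL (|-1-7|=8 > 1)], height=8
  node 7: h_left=-1, h_right=8, diff=9 [FAIL (|-1-8|=9 > 1)], height=9
  node 6: h_left=-1, h_right=9, diff=10 [FAIL (|-1-9|=10 > 1)], height=10
Node 28 violates the condition: |-1 - 1| = 2 > 1.
Result: Not balanced


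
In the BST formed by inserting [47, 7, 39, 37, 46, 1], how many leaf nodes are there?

Tree built from: [47, 7, 39, 37, 46, 1]
Tree (level-order array): [47, 7, None, 1, 39, None, None, 37, 46]
Rule: A leaf has 0 children.
Per-node child counts:
  node 47: 1 child(ren)
  node 7: 2 child(ren)
  node 1: 0 child(ren)
  node 39: 2 child(ren)
  node 37: 0 child(ren)
  node 46: 0 child(ren)
Matching nodes: [1, 37, 46]
Count of leaf nodes: 3


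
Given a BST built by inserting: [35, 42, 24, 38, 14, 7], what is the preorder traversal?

Tree insertion order: [35, 42, 24, 38, 14, 7]
Tree (level-order array): [35, 24, 42, 14, None, 38, None, 7]
Preorder traversal: [35, 24, 14, 7, 42, 38]


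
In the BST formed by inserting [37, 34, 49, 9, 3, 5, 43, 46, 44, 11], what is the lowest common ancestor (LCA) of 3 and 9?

Tree insertion order: [37, 34, 49, 9, 3, 5, 43, 46, 44, 11]
Tree (level-order array): [37, 34, 49, 9, None, 43, None, 3, 11, None, 46, None, 5, None, None, 44]
In a BST, the LCA of p=3, q=9 is the first node v on the
root-to-leaf path with p <= v <= q (go left if both < v, right if both > v).
Walk from root:
  at 37: both 3 and 9 < 37, go left
  at 34: both 3 and 9 < 34, go left
  at 9: 3 <= 9 <= 9, this is the LCA
LCA = 9


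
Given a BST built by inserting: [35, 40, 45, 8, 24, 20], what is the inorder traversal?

Tree insertion order: [35, 40, 45, 8, 24, 20]
Tree (level-order array): [35, 8, 40, None, 24, None, 45, 20]
Inorder traversal: [8, 20, 24, 35, 40, 45]


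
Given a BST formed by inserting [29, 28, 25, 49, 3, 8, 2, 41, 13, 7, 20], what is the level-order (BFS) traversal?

Tree insertion order: [29, 28, 25, 49, 3, 8, 2, 41, 13, 7, 20]
Tree (level-order array): [29, 28, 49, 25, None, 41, None, 3, None, None, None, 2, 8, None, None, 7, 13, None, None, None, 20]
BFS from the root, enqueuing left then right child of each popped node:
  queue [29] -> pop 29, enqueue [28, 49], visited so far: [29]
  queue [28, 49] -> pop 28, enqueue [25], visited so far: [29, 28]
  queue [49, 25] -> pop 49, enqueue [41], visited so far: [29, 28, 49]
  queue [25, 41] -> pop 25, enqueue [3], visited so far: [29, 28, 49, 25]
  queue [41, 3] -> pop 41, enqueue [none], visited so far: [29, 28, 49, 25, 41]
  queue [3] -> pop 3, enqueue [2, 8], visited so far: [29, 28, 49, 25, 41, 3]
  queue [2, 8] -> pop 2, enqueue [none], visited so far: [29, 28, 49, 25, 41, 3, 2]
  queue [8] -> pop 8, enqueue [7, 13], visited so far: [29, 28, 49, 25, 41, 3, 2, 8]
  queue [7, 13] -> pop 7, enqueue [none], visited so far: [29, 28, 49, 25, 41, 3, 2, 8, 7]
  queue [13] -> pop 13, enqueue [20], visited so far: [29, 28, 49, 25, 41, 3, 2, 8, 7, 13]
  queue [20] -> pop 20, enqueue [none], visited so far: [29, 28, 49, 25, 41, 3, 2, 8, 7, 13, 20]
Result: [29, 28, 49, 25, 41, 3, 2, 8, 7, 13, 20]


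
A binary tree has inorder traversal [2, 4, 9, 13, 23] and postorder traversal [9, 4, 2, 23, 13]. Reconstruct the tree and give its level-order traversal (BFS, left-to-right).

Inorder:   [2, 4, 9, 13, 23]
Postorder: [9, 4, 2, 23, 13]
Algorithm: postorder visits root last, so walk postorder right-to-left;
each value is the root of the current inorder slice — split it at that
value, recurse on the right subtree first, then the left.
Recursive splits:
  root=13; inorder splits into left=[2, 4, 9], right=[23]
  root=23; inorder splits into left=[], right=[]
  root=2; inorder splits into left=[], right=[4, 9]
  root=4; inorder splits into left=[], right=[9]
  root=9; inorder splits into left=[], right=[]
Reconstructed level-order: [13, 2, 23, 4, 9]


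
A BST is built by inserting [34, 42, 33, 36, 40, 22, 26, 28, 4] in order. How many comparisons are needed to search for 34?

Search path for 34: 34
Found: True
Comparisons: 1


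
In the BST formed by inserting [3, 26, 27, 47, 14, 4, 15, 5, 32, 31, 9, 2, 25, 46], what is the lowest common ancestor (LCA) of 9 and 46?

Tree insertion order: [3, 26, 27, 47, 14, 4, 15, 5, 32, 31, 9, 2, 25, 46]
Tree (level-order array): [3, 2, 26, None, None, 14, 27, 4, 15, None, 47, None, 5, None, 25, 32, None, None, 9, None, None, 31, 46]
In a BST, the LCA of p=9, q=46 is the first node v on the
root-to-leaf path with p <= v <= q (go left if both < v, right if both > v).
Walk from root:
  at 3: both 9 and 46 > 3, go right
  at 26: 9 <= 26 <= 46, this is the LCA
LCA = 26


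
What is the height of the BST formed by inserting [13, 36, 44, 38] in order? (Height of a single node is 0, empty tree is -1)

Insertion order: [13, 36, 44, 38]
Tree (level-order array): [13, None, 36, None, 44, 38]
Compute height bottom-up (empty subtree = -1):
  height(38) = 1 + max(-1, -1) = 0
  height(44) = 1 + max(0, -1) = 1
  height(36) = 1 + max(-1, 1) = 2
  height(13) = 1 + max(-1, 2) = 3
Height = 3


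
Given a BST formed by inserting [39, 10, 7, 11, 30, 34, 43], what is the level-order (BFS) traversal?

Tree insertion order: [39, 10, 7, 11, 30, 34, 43]
Tree (level-order array): [39, 10, 43, 7, 11, None, None, None, None, None, 30, None, 34]
BFS from the root, enqueuing left then right child of each popped node:
  queue [39] -> pop 39, enqueue [10, 43], visited so far: [39]
  queue [10, 43] -> pop 10, enqueue [7, 11], visited so far: [39, 10]
  queue [43, 7, 11] -> pop 43, enqueue [none], visited so far: [39, 10, 43]
  queue [7, 11] -> pop 7, enqueue [none], visited so far: [39, 10, 43, 7]
  queue [11] -> pop 11, enqueue [30], visited so far: [39, 10, 43, 7, 11]
  queue [30] -> pop 30, enqueue [34], visited so far: [39, 10, 43, 7, 11, 30]
  queue [34] -> pop 34, enqueue [none], visited so far: [39, 10, 43, 7, 11, 30, 34]
Result: [39, 10, 43, 7, 11, 30, 34]


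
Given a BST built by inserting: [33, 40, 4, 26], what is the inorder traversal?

Tree insertion order: [33, 40, 4, 26]
Tree (level-order array): [33, 4, 40, None, 26]
Inorder traversal: [4, 26, 33, 40]


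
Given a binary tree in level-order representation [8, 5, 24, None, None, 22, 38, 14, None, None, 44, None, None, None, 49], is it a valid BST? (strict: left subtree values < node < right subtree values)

Level-order array: [8, 5, 24, None, None, 22, 38, 14, None, None, 44, None, None, None, 49]
Validate using subtree bounds (lo, hi): at each node, require lo < value < hi,
then recurse left with hi=value and right with lo=value.
Preorder trace (stopping at first violation):
  at node 8 with bounds (-inf, +inf): OK
  at node 5 with bounds (-inf, 8): OK
  at node 24 with bounds (8, +inf): OK
  at node 22 with bounds (8, 24): OK
  at node 14 with bounds (8, 22): OK
  at node 38 with bounds (24, +inf): OK
  at node 44 with bounds (38, +inf): OK
  at node 49 with bounds (44, +inf): OK
No violation found at any node.
Result: Valid BST


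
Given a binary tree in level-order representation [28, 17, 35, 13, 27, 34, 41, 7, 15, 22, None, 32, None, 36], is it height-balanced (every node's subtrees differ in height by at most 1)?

Tree (level-order array): [28, 17, 35, 13, 27, 34, 41, 7, 15, 22, None, 32, None, 36]
Definition: a tree is height-balanced if, at every node, |h(left) - h(right)| <= 1 (empty subtree has height -1).
Bottom-up per-node check:
  node 7: h_left=-1, h_right=-1, diff=0 [OK], height=0
  node 15: h_left=-1, h_right=-1, diff=0 [OK], height=0
  node 13: h_left=0, h_right=0, diff=0 [OK], height=1
  node 22: h_left=-1, h_right=-1, diff=0 [OK], height=0
  node 27: h_left=0, h_right=-1, diff=1 [OK], height=1
  node 17: h_left=1, h_right=1, diff=0 [OK], height=2
  node 32: h_left=-1, h_right=-1, diff=0 [OK], height=0
  node 34: h_left=0, h_right=-1, diff=1 [OK], height=1
  node 36: h_left=-1, h_right=-1, diff=0 [OK], height=0
  node 41: h_left=0, h_right=-1, diff=1 [OK], height=1
  node 35: h_left=1, h_right=1, diff=0 [OK], height=2
  node 28: h_left=2, h_right=2, diff=0 [OK], height=3
All nodes satisfy the balance condition.
Result: Balanced


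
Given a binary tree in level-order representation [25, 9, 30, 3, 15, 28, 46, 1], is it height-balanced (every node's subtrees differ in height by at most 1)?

Tree (level-order array): [25, 9, 30, 3, 15, 28, 46, 1]
Definition: a tree is height-balanced if, at every node, |h(left) - h(right)| <= 1 (empty subtree has height -1).
Bottom-up per-node check:
  node 1: h_left=-1, h_right=-1, diff=0 [OK], height=0
  node 3: h_left=0, h_right=-1, diff=1 [OK], height=1
  node 15: h_left=-1, h_right=-1, diff=0 [OK], height=0
  node 9: h_left=1, h_right=0, diff=1 [OK], height=2
  node 28: h_left=-1, h_right=-1, diff=0 [OK], height=0
  node 46: h_left=-1, h_right=-1, diff=0 [OK], height=0
  node 30: h_left=0, h_right=0, diff=0 [OK], height=1
  node 25: h_left=2, h_right=1, diff=1 [OK], height=3
All nodes satisfy the balance condition.
Result: Balanced


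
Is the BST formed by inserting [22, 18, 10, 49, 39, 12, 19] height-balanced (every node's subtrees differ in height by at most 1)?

Tree (level-order array): [22, 18, 49, 10, 19, 39, None, None, 12]
Definition: a tree is height-balanced if, at every node, |h(left) - h(right)| <= 1 (empty subtree has height -1).
Bottom-up per-node check:
  node 12: h_left=-1, h_right=-1, diff=0 [OK], height=0
  node 10: h_left=-1, h_right=0, diff=1 [OK], height=1
  node 19: h_left=-1, h_right=-1, diff=0 [OK], height=0
  node 18: h_left=1, h_right=0, diff=1 [OK], height=2
  node 39: h_left=-1, h_right=-1, diff=0 [OK], height=0
  node 49: h_left=0, h_right=-1, diff=1 [OK], height=1
  node 22: h_left=2, h_right=1, diff=1 [OK], height=3
All nodes satisfy the balance condition.
Result: Balanced


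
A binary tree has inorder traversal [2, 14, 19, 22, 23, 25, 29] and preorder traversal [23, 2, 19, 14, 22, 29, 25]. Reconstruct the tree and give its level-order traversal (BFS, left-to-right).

Inorder:  [2, 14, 19, 22, 23, 25, 29]
Preorder: [23, 2, 19, 14, 22, 29, 25]
Algorithm: preorder visits root first, so consume preorder in order;
for each root, split the current inorder slice at that value into
left-subtree inorder and right-subtree inorder, then recurse.
Recursive splits:
  root=23; inorder splits into left=[2, 14, 19, 22], right=[25, 29]
  root=2; inorder splits into left=[], right=[14, 19, 22]
  root=19; inorder splits into left=[14], right=[22]
  root=14; inorder splits into left=[], right=[]
  root=22; inorder splits into left=[], right=[]
  root=29; inorder splits into left=[25], right=[]
  root=25; inorder splits into left=[], right=[]
Reconstructed level-order: [23, 2, 29, 19, 25, 14, 22]


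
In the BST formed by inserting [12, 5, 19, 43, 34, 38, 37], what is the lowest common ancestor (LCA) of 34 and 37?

Tree insertion order: [12, 5, 19, 43, 34, 38, 37]
Tree (level-order array): [12, 5, 19, None, None, None, 43, 34, None, None, 38, 37]
In a BST, the LCA of p=34, q=37 is the first node v on the
root-to-leaf path with p <= v <= q (go left if both < v, right if both > v).
Walk from root:
  at 12: both 34 and 37 > 12, go right
  at 19: both 34 and 37 > 19, go right
  at 43: both 34 and 37 < 43, go left
  at 34: 34 <= 34 <= 37, this is the LCA
LCA = 34


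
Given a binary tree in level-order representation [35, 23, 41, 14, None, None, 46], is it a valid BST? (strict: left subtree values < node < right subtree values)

Level-order array: [35, 23, 41, 14, None, None, 46]
Validate using subtree bounds (lo, hi): at each node, require lo < value < hi,
then recurse left with hi=value and right with lo=value.
Preorder trace (stopping at first violation):
  at node 35 with bounds (-inf, +inf): OK
  at node 23 with bounds (-inf, 35): OK
  at node 14 with bounds (-inf, 23): OK
  at node 41 with bounds (35, +inf): OK
  at node 46 with bounds (41, +inf): OK
No violation found at any node.
Result: Valid BST


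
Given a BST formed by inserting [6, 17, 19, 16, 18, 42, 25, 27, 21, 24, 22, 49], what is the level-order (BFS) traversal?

Tree insertion order: [6, 17, 19, 16, 18, 42, 25, 27, 21, 24, 22, 49]
Tree (level-order array): [6, None, 17, 16, 19, None, None, 18, 42, None, None, 25, 49, 21, 27, None, None, None, 24, None, None, 22]
BFS from the root, enqueuing left then right child of each popped node:
  queue [6] -> pop 6, enqueue [17], visited so far: [6]
  queue [17] -> pop 17, enqueue [16, 19], visited so far: [6, 17]
  queue [16, 19] -> pop 16, enqueue [none], visited so far: [6, 17, 16]
  queue [19] -> pop 19, enqueue [18, 42], visited so far: [6, 17, 16, 19]
  queue [18, 42] -> pop 18, enqueue [none], visited so far: [6, 17, 16, 19, 18]
  queue [42] -> pop 42, enqueue [25, 49], visited so far: [6, 17, 16, 19, 18, 42]
  queue [25, 49] -> pop 25, enqueue [21, 27], visited so far: [6, 17, 16, 19, 18, 42, 25]
  queue [49, 21, 27] -> pop 49, enqueue [none], visited so far: [6, 17, 16, 19, 18, 42, 25, 49]
  queue [21, 27] -> pop 21, enqueue [24], visited so far: [6, 17, 16, 19, 18, 42, 25, 49, 21]
  queue [27, 24] -> pop 27, enqueue [none], visited so far: [6, 17, 16, 19, 18, 42, 25, 49, 21, 27]
  queue [24] -> pop 24, enqueue [22], visited so far: [6, 17, 16, 19, 18, 42, 25, 49, 21, 27, 24]
  queue [22] -> pop 22, enqueue [none], visited so far: [6, 17, 16, 19, 18, 42, 25, 49, 21, 27, 24, 22]
Result: [6, 17, 16, 19, 18, 42, 25, 49, 21, 27, 24, 22]


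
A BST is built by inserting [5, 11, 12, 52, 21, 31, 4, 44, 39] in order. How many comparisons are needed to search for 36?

Search path for 36: 5 -> 11 -> 12 -> 52 -> 21 -> 31 -> 44 -> 39
Found: False
Comparisons: 8


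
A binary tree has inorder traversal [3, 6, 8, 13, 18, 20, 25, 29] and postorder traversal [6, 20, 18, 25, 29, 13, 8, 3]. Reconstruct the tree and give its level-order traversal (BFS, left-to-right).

Inorder:   [3, 6, 8, 13, 18, 20, 25, 29]
Postorder: [6, 20, 18, 25, 29, 13, 8, 3]
Algorithm: postorder visits root last, so walk postorder right-to-left;
each value is the root of the current inorder slice — split it at that
value, recurse on the right subtree first, then the left.
Recursive splits:
  root=3; inorder splits into left=[], right=[6, 8, 13, 18, 20, 25, 29]
  root=8; inorder splits into left=[6], right=[13, 18, 20, 25, 29]
  root=13; inorder splits into left=[], right=[18, 20, 25, 29]
  root=29; inorder splits into left=[18, 20, 25], right=[]
  root=25; inorder splits into left=[18, 20], right=[]
  root=18; inorder splits into left=[], right=[20]
  root=20; inorder splits into left=[], right=[]
  root=6; inorder splits into left=[], right=[]
Reconstructed level-order: [3, 8, 6, 13, 29, 25, 18, 20]
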